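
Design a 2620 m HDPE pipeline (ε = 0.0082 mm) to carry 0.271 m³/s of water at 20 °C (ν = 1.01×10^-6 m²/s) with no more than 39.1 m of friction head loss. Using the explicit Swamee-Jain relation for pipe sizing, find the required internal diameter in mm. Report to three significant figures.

Swamee-Jain (Type III): D = 0.66·[ε^1.25·(LQ²/(gh_f))^4.75 + ν·Q^9.4·(L/(gh_f))^5.2]^0.04
LQ²/(gh_f) = 0.5016; L/(gh_f) = 6.831
Term 1 = ε^1.25·(…)^4.75 = 1.66×10^-8; Term 2 = ν·Q^9.4·(…)^5.2 = 1.03×10^-7
D = 0.66·(1.66×10^-8 + 1.03×10^-7)^0.04 = 0.3489 m = 349 mm
Check: V = 2.83 m/s, Re = 9.79×10^5, f = 0.01219, h_f = 37.5 m ≈ 39.1 m ✓

D ≈ 349 mm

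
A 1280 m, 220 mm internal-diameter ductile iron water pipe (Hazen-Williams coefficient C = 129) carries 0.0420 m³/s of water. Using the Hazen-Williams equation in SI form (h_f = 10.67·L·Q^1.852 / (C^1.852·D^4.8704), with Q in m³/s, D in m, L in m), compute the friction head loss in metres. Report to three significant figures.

h_f ≈ 7.58 m

h_f = 10.67·1280·0.0420^1.852 / (129^1.852·0.220^4.8704) = 7.577 m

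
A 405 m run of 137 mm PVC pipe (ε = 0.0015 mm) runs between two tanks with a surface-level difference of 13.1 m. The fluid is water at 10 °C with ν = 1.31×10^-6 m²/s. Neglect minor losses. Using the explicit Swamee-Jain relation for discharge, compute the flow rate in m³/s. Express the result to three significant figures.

Q ≈ 0.0354 m³/s

Swamee-Jain (Type II): Q = -0.965·√(gD⁵h_f/L)·ln[ε/(3.7D) + √(3.17ν²L/(gD³h_f))]
√(gD⁵h_f/L) = √(9.81·0.137⁵·13.1/405) = 0.003913
ε/(3.7D) = 2.96×10^-6; √(3.17ν²L/(gD³h_f)) = 8.17×10^-5
Q = -0.965·0.003913·ln(8.461×10^-5) = 0.03541 m³/s
Check: V = 2.40 m/s, Re = 2.51×10^5, f = 0.01498, h_f = 13.0 m ≈ 13.1 m ✓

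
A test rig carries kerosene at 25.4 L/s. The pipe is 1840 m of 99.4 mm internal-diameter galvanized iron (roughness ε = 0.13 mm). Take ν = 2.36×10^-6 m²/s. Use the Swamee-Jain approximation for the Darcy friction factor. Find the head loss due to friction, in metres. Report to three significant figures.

h_f ≈ 231 m

V = 4Q/(πD²) = 4·0.0254/(π·0.0994²) = 3.273 m/s
Re = VD/ν = 3.273·0.0994/2.36×10^-6 = 1.38×10^5 → turbulent
ε/D = 0.13/99.4 = 0.00131
Swamee-Jain: f = 0.02281
h_f = f(L/D)V²/(2g) = 0.02281·(1840/0.0994)·3.273²/(2·9.81) = 230.6 m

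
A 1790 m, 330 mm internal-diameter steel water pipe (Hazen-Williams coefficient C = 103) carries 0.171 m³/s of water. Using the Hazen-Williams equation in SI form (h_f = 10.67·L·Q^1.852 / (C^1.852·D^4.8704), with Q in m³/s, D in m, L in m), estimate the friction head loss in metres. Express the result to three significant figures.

h_f ≈ 30.0 m

h_f = 10.67·1790·0.171^1.852 / (103^1.852·0.330^4.8704) = 30.05 m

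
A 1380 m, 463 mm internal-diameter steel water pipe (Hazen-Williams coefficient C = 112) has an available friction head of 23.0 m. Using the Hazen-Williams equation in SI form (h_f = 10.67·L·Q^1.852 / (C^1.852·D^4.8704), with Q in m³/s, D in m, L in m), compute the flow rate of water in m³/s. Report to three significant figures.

Q ≈ 0.451 m³/s

Rearranging: Q = [h_f·C^1.852·D^4.8704 / (10.67·L)]^(1/1.852)
Q = [23.0·112^1.852·0.463^4.8704 / (10.67·1380)]^0.540 = 0.4513 m³/s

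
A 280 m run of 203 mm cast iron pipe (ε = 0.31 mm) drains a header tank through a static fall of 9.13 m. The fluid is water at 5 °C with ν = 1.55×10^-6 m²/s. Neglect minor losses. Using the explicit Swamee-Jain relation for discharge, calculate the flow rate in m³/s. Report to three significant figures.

Swamee-Jain (Type II): Q = -0.965·√(gD⁵h_f/L)·ln[ε/(3.7D) + √(3.17ν²L/(gD³h_f))]
√(gD⁵h_f/L) = √(9.81·0.203⁵·9.13/280) = 0.01050
ε/(3.7D) = 4.13×10^-4; √(3.17ν²L/(gD³h_f)) = 5.33×10^-5
Q = -0.965·0.01050·ln(4.661×10^-4) = 0.07774 m³/s
Check: V = 2.40 m/s, Re = 3.15×10^5, f = 0.02267, h_f = 9.19 m ≈ 9.13 m ✓

Q ≈ 0.0777 m³/s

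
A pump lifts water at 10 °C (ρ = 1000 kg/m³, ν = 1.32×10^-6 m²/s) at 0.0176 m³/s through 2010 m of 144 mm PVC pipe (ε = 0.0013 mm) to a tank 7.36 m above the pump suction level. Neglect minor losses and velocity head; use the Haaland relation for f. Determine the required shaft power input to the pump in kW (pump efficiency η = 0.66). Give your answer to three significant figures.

V = 4Q/(πD²) = 1.081 m/s; Re = 1.18×10^5; ε/D = 9.03×10^-6; f = 0.01726
h_f = f(L/D)V²/2g = 14.34 m
Total head H = z + h_f = 7.36 + 14.34 = 21.70 m
P_hyd = ρgQH = 1000·9.81·0.0176·21.70 = 3.747 kW
P_shaft = P_hyd/η = 3.747/0.66 = 5.678 kW

P_shaft ≈ 5.68 kW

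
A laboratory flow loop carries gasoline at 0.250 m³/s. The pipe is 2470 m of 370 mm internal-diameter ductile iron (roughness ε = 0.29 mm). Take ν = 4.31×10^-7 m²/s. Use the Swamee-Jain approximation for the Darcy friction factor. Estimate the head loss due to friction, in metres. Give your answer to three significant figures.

h_f ≈ 34.5 m

V = 4Q/(πD²) = 4·0.250/(π·0.370²) = 2.325 m/s
Re = VD/ν = 2.325·0.370/4.31×10^-7 = 2.00×10^6 → turbulent
ε/D = 0.29/370 = 7.84×10^-4
Swamee-Jain: f = 0.01877
h_f = f(L/D)V²/(2g) = 0.01877·(2470/0.370)·2.325²/(2·9.81) = 34.53 m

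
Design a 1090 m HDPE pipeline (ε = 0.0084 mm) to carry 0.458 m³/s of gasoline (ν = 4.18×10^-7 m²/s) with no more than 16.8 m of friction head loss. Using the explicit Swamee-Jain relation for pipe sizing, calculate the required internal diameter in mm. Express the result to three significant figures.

D ≈ 411 mm

Swamee-Jain (Type III): D = 0.66·[ε^1.25·(LQ²/(gh_f))^4.75 + ν·Q^9.4·(L/(gh_f))^5.2]^0.04
LQ²/(gh_f) = 1.387; L/(gh_f) = 6.614
Term 1 = ε^1.25·(…)^4.75 = 2.14×10^-6; Term 2 = ν·Q^9.4·(…)^5.2 = 5.01×10^-6
D = 0.66·(2.14×10^-6 + 5.01×10^-6)^0.04 = 0.4109 m = 411 mm
Check: V = 3.45 m/s, Re = 3.40×10^6, f = 0.01049, h_f = 16.9 m ≈ 16.8 m ✓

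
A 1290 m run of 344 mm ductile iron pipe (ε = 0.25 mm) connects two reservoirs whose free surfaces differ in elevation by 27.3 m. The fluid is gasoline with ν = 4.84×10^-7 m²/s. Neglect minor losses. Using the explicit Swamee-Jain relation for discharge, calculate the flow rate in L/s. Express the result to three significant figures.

Swamee-Jain (Type II): Q = -0.965·√(gD⁵h_f/L)·ln[ε/(3.7D) + √(3.17ν²L/(gD³h_f))]
√(gD⁵h_f/L) = √(9.81·0.344⁵·27.3/1290) = 0.03162
ε/(3.7D) = 1.96×10^-4; √(3.17ν²L/(gD³h_f)) = 9.37×10^-6
Q = -0.965·0.03162·ln(2.058×10^-4) = 0.2590 m³/s
Check: V = 2.79 m/s, Re = 1.98×10^6, f = 0.01846, h_f = 27.4 m ≈ 27.3 m ✓

Q ≈ 259 L/s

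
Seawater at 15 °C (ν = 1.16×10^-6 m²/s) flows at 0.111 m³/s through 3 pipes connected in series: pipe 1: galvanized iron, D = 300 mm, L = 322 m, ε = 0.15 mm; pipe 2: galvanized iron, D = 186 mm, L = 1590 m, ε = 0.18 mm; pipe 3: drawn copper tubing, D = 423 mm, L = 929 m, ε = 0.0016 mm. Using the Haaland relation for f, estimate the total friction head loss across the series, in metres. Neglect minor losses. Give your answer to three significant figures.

H ≈ 148 m

Pipe 1: V = 1.570 m/s, Re = 4.06×10^5, ε/D = 5.00×10^-4, f = 0.01775, h_1 = f(L/D)V²/2g = 2.395 m
Pipe 2: V = 4.085 m/s, Re = 6.55×10^5, ε/D = 9.68×10^-4, f = 0.01993, h_2 = f(L/D)V²/2g = 144.9 m
Pipe 3: V = 0.7899 m/s, Re = 2.88×10^5, ε/D = 3.78×10^-6, f = 0.01448, h_3 = f(L/D)V²/2g = 1.011 m
Series → Q common, losses add: H = Σh = 148.3 m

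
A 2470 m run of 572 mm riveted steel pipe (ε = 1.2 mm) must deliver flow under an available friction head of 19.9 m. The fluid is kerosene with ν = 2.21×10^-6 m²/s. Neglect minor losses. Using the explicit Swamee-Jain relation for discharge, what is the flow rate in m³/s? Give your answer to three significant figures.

Swamee-Jain (Type II): Q = -0.965·√(gD⁵h_f/L)·ln[ε/(3.7D) + √(3.17ν²L/(gD³h_f))]
√(gD⁵h_f/L) = √(9.81·0.572⁵·19.9/2470) = 0.06957
ε/(3.7D) = 5.67×10^-4; √(3.17ν²L/(gD³h_f)) = 3.24×10^-5
Q = -0.965·0.06957·ln(5.994×10^-4) = 0.4981 m³/s
Check: V = 1.94 m/s, Re = 5.02×10^5, f = 0.02419, h_f = 20.0 m ≈ 19.9 m ✓

Q ≈ 0.498 m³/s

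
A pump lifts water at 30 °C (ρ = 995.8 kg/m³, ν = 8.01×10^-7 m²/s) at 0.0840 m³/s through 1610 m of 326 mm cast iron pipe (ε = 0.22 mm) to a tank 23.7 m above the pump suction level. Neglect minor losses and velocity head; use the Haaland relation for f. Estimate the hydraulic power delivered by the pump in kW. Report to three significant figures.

V = 4Q/(πD²) = 1.006 m/s; Re = 4.10×10^5; ε/D = 6.75×10^-4; f = 0.01875
h_f = f(L/D)V²/2g = 4.779 m
Total head H = z + h_f = 23.7 + 4.779 = 28.48 m
P_hyd = ρgQH = 995.8·9.81·0.0840·28.48 = 23.37 kW

P_hyd ≈ 23.4 kW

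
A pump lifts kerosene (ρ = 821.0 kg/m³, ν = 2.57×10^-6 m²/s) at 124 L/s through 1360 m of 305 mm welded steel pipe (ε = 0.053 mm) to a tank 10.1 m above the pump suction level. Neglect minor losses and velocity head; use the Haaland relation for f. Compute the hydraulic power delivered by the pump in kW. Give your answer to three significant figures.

P_hyd ≈ 21.0 kW

V = 4Q/(πD²) = 1.697 m/s; Re = 2.01×10^5; ε/D = 1.74×10^-4; f = 0.01668
h_f = f(L/D)V²/2g = 10.92 m
Total head H = z + h_f = 10.1 + 10.92 = 21.02 m
P_hyd = ρgQH = 821.0·9.81·0.124·21.02 = 20.99 kW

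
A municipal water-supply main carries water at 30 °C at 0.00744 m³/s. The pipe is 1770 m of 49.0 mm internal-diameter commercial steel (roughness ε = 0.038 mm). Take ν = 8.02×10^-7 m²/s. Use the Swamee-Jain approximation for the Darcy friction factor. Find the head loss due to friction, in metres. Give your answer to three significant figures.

h_f ≈ 573 m

V = 4Q/(πD²) = 4·0.00744/(π·0.0490²) = 3.945 m/s
Re = VD/ν = 3.945·0.0490/8.02×10^-7 = 2.41×10^5 → turbulent
ε/D = 0.038/49.0 = 7.76×10^-4
Swamee-Jain: f = 0.02001
h_f = f(L/D)V²/(2g) = 0.02001·(1770/0.0490)·3.945²/(2·9.81) = 573.4 m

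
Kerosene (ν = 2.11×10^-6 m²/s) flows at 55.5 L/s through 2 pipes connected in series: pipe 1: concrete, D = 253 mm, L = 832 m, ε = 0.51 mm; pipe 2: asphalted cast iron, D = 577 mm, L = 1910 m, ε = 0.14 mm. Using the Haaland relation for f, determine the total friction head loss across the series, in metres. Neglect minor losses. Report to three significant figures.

H ≈ 5.20 m

Pipe 1: V = 1.104 m/s, Re = 1.32×10^5, ε/D = 0.00202, f = 0.02467, h_1 = f(L/D)V²/2g = 5.040 m
Pipe 2: V = 0.2123 m/s, Re = 5.80×10^4, ε/D = 2.43×10^-4, f = 0.02083, h_2 = f(L/D)V²/2g = 0.1584 m
Series → Q common, losses add: H = Σh = 5.199 m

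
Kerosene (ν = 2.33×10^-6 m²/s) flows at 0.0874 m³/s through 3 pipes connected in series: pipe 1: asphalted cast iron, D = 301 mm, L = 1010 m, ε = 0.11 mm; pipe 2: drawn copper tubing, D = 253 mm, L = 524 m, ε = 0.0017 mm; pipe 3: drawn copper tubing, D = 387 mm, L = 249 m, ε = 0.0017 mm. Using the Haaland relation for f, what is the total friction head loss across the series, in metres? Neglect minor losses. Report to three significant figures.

Pipe 1: V = 1.228 m/s, Re = 1.59×10^5, ε/D = 3.65×10^-4, f = 0.01835, h_1 = f(L/D)V²/2g = 4.735 m
Pipe 2: V = 1.739 m/s, Re = 1.89×10^5, ε/D = 6.72×10^-6, f = 0.01571, h_2 = f(L/D)V²/2g = 5.013 m
Pipe 3: V = 0.7430 m/s, Re = 1.23×10^5, ε/D = 4.39×10^-6, f = 0.01708, h_3 = f(L/D)V²/2g = 0.3093 m
Series → Q common, losses add: H = Σh = 10.06 m

H ≈ 10.1 m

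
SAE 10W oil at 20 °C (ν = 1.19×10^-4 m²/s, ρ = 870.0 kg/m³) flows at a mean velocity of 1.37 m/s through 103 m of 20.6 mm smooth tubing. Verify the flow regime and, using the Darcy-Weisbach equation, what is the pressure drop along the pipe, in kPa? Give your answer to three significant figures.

Re = VD/ν = 1.37·0.02060/1.19×10^-4 = 237 → laminar (Re < 2300)
f = 64/Re = 0.2699
h_f = f(L/D)V²/(2g) = 0.2699·(103/0.02060)·1.37²/(2·9.81) = 129.1 m
Δp = ρg·h_f = 870.0·9.81·129.1 = 1102 kPa

Δp ≈ 1100 kPa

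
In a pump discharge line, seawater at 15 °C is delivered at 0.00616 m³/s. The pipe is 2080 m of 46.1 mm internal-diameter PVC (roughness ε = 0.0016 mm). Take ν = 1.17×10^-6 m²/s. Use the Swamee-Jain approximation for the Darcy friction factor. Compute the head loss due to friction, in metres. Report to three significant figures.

V = 4Q/(πD²) = 4·0.00616/(π·0.0461²) = 3.691 m/s
Re = VD/ν = 3.691·0.0461/1.17×10^-6 = 1.45×10^5 → turbulent
ε/D = 0.0016/46.1 = 3.47×10^-5
Swamee-Jain: f = 0.01680
h_f = f(L/D)V²/(2g) = 0.01680·(2080/0.0461)·3.691²/(2·9.81) = 526.3 m

h_f ≈ 526 m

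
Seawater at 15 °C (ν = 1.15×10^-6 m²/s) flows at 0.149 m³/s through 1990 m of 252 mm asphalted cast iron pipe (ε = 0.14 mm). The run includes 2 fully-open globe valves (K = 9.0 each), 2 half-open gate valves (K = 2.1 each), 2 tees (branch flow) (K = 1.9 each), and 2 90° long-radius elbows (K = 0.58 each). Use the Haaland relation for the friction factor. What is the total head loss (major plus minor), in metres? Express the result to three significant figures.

H_L ≈ 76.1 m

V = 4Q/(πD²) = 2.987 m/s; V²/2g = 0.4549 m
Re = 6.55×10^5, ε/D = 5.56×10^-4 → f = 0.01775 (Haaland)
Major: h_f = f(L/D)·V²/2g = 0.01775·7897·0.4549 = 63.75 m
Minor: ΣK = 27.2; h_m = ΣK·V²/2g = 12.35 m
Total H_L = 63.75 + 12.35 = 76.10 m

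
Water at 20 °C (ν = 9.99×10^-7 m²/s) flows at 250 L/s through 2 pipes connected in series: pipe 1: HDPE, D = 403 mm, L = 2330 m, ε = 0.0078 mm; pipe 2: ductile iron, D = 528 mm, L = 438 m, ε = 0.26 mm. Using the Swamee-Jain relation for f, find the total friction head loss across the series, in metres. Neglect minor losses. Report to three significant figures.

Pipe 1: V = 1.960 m/s, Re = 7.91×10^5, ε/D = 1.94×10^-5, f = 0.01248, h_1 = f(L/D)V²/2g = 14.13 m
Pipe 2: V = 1.142 m/s, Re = 6.03×10^5, ε/D = 4.92×10^-4, f = 0.01757, h_2 = f(L/D)V²/2g = 0.9686 m
Series → Q common, losses add: H = Σh = 15.10 m

H ≈ 15.1 m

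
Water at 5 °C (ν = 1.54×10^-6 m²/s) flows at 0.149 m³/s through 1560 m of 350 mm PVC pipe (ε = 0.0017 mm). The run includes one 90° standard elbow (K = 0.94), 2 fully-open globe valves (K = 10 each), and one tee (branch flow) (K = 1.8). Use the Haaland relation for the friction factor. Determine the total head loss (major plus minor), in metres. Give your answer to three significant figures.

H_L ≈ 10.4 m

V = 4Q/(πD²) = 1.549 m/s; V²/2g = 0.1222 m
Re = 3.52×10^5, ε/D = 4.86×10^-6 → f = 0.01397 (Haaland)
Major: h_f = f(L/D)·V²/2g = 0.01397·4457·0.1222 = 7.609 m
Minor: ΣK = 22.7; h_m = ΣK·V²/2g = 2.780 m
Total H_L = 7.609 + 2.780 = 10.39 m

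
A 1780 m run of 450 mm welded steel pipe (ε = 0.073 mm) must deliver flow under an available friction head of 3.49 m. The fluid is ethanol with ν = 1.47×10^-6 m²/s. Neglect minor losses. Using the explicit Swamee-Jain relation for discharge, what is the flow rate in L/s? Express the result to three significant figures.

Swamee-Jain (Type II): Q = -0.965·√(gD⁵h_f/L)·ln[ε/(3.7D) + √(3.17ν²L/(gD³h_f))]
√(gD⁵h_f/L) = √(9.81·0.450⁵·3.49/1780) = 0.01884
ε/(3.7D) = 4.38×10^-5; √(3.17ν²L/(gD³h_f)) = 6.25×10^-5
Q = -0.965·0.01884·ln(1.064×10^-4) = 0.1663 m³/s
Check: V = 1.05 m/s, Re = 3.20×10^5, f = 0.01587, h_f = 3.50 m ≈ 3.49 m ✓

Q ≈ 166 L/s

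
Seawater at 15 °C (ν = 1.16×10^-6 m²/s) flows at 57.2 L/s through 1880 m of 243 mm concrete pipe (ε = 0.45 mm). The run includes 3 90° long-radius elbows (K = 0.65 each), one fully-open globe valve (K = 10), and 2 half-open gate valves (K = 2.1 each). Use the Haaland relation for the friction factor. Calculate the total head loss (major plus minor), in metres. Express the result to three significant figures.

H_L ≈ 15.4 m

V = 4Q/(πD²) = 1.233 m/s; V²/2g = 0.07753 m
Re = 2.58×10^5, ε/D = 0.00185 → f = 0.02364 (Haaland)
Major: h_f = f(L/D)·V²/2g = 0.02364·7737·0.07753 = 14.18 m
Minor: ΣK = 16.1; h_m = ΣK·V²/2g = 1.252 m
Total H_L = 14.18 + 1.252 = 15.43 m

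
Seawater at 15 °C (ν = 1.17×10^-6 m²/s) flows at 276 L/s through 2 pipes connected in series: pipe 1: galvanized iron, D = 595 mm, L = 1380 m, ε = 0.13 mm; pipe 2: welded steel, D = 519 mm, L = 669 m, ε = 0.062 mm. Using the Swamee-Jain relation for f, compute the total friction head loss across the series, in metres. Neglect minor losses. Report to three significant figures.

Pipe 1: V = 0.9926 m/s, Re = 5.05×10^5, ε/D = 2.18×10^-4, f = 0.01567, h_1 = f(L/D)V²/2g = 1.825 m
Pipe 2: V = 1.305 m/s, Re = 5.79×10^5, ε/D = 1.19×10^-4, f = 0.01447, h_2 = f(L/D)V²/2g = 1.618 m
Series → Q common, losses add: H = Σh = 3.443 m

H ≈ 3.44 m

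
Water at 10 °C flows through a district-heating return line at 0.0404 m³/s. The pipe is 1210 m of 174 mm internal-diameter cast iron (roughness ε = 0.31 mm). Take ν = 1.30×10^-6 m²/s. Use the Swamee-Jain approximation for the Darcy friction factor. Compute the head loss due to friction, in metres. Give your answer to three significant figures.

h_f ≈ 24.3 m

V = 4Q/(πD²) = 4·0.0404/(π·0.174²) = 1.699 m/s
Re = VD/ν = 1.699·0.174/1.30×10^-6 = 2.27×10^5 → turbulent
ε/D = 0.31/174 = 0.00178
Swamee-Jain: f = 0.02373
h_f = f(L/D)V²/(2g) = 0.02373·(1210/0.174)·1.699²/(2·9.81) = 24.28 m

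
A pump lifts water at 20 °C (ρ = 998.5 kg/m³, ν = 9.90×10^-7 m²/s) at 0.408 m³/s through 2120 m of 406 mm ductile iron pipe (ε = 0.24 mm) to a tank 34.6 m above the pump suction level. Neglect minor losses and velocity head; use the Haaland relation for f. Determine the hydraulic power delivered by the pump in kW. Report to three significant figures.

P_hyd ≈ 325 kW

V = 4Q/(πD²) = 3.152 m/s; Re = 1.29×10^6; ε/D = 5.91×10^-4; f = 0.01768
h_f = f(L/D)V²/2g = 46.74 m
Total head H = z + h_f = 34.6 + 46.74 = 81.34 m
P_hyd = ρgQH = 998.5·9.81·0.408·81.34 = 325.1 kW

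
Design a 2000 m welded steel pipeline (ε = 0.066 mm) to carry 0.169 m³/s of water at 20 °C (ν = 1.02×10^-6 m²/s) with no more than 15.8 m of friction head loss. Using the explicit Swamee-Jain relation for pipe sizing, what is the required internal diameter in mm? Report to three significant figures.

D ≈ 344 mm

Swamee-Jain (Type III): D = 0.66·[ε^1.25·(LQ²/(gh_f))^4.75 + ν·Q^9.4·(L/(gh_f))^5.2]^0.04
LQ²/(gh_f) = 0.3685; L/(gh_f) = 12.90
Term 1 = ε^1.25·(…)^4.75 = 5.19×10^-8; Term 2 = ν·Q^9.4·(…)^5.2 = 3.36×10^-8
D = 0.66·(5.19×10^-8 + 3.36×10^-8)^0.04 = 0.3442 m = 344 mm
Check: V = 1.82 m/s, Re = 6.13×10^5, f = 0.01518, h_f = 14.8 m ≈ 15.8 m ✓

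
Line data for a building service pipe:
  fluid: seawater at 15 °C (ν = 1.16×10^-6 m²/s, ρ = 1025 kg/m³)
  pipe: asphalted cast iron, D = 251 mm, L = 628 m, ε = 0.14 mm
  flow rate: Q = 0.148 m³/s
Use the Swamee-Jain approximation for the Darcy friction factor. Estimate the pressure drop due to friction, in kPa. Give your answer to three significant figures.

V = 4Q/(πD²) = 4·0.148/(π·0.251²) = 2.991 m/s
Re = VD/ν = 2.991·0.251/1.16×10^-6 = 6.47×10^5 → turbulent
ε/D = 0.14/251 = 5.58×10^-4
Swamee-Jain: f = 0.01793
h_f = f(L/D)V²/(2g) = 0.01793·(628/0.251)·2.991²/(2·9.81) = 20.46 m
Δp = ρg·h_f = 1025·9.81·20.46 = 205.7 kPa

Δp ≈ 206 kPa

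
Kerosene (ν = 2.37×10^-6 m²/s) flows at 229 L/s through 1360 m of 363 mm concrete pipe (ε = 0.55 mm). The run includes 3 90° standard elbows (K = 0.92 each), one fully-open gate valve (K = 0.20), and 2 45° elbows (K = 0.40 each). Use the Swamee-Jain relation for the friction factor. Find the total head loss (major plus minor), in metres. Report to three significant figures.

V = 4Q/(πD²) = 2.213 m/s; V²/2g = 0.2496 m
Re = 3.39×10^5, ε/D = 0.00152 → f = 0.02257 (Swamee-Jain)
Major: h_f = f(L/D)·V²/2g = 0.02257·3747·0.2496 = 21.11 m
Minor: ΣK = 3.76; h_m = ΣK·V²/2g = 0.9383 m
Total H_L = 21.11 + 0.9383 = 22.04 m

H_L ≈ 22.0 m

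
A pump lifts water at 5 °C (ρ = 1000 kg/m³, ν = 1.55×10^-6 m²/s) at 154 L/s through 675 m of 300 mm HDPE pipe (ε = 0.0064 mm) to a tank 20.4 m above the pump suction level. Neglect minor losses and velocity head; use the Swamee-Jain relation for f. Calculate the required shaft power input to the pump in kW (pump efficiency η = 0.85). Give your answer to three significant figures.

P_shaft ≈ 49.6 kW

V = 4Q/(πD²) = 2.179 m/s; Re = 4.22×10^5; ε/D = 2.13×10^-5; f = 0.01380
h_f = f(L/D)V²/2g = 7.513 m
Total head H = z + h_f = 20.4 + 7.513 = 27.91 m
P_hyd = ρgQH = 1000·9.81·0.154·27.91 = 42.17 kW
P_shaft = P_hyd/η = 42.17/0.85 = 49.61 kW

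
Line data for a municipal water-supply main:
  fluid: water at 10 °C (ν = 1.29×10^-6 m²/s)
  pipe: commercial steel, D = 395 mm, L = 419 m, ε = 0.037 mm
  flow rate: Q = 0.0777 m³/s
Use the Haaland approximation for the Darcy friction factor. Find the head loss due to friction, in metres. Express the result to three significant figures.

V = 4Q/(πD²) = 4·0.0777/(π·0.395²) = 0.6341 m/s
Re = VD/ν = 0.6341·0.395/1.29×10^-6 = 1.94×10^5 → turbulent
ε/D = 0.037/395 = 9.37×10^-5
Haaland: f = 0.01622
h_f = f(L/D)V²/(2g) = 0.01622·(419/0.395)·0.6341²/(2·9.81) = 0.3526 m

h_f ≈ 0.353 m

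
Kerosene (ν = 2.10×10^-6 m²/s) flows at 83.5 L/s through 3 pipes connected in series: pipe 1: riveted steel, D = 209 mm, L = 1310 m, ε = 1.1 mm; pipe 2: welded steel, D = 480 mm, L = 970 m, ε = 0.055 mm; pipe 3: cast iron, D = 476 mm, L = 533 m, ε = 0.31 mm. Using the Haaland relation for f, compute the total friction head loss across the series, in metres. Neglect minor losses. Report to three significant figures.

H ≈ 59.8 m

Pipe 1: V = 2.434 m/s, Re = 2.42×10^5, ε/D = 0.00526, f = 0.03125, h_1 = f(L/D)V²/2g = 59.14 m
Pipe 2: V = 0.4614 m/s, Re = 1.05×10^5, ε/D = 1.15×10^-4, f = 0.01815, h_2 = f(L/D)V²/2g = 0.3982 m
Pipe 3: V = 0.4692 m/s, Re = 1.06×10^5, ε/D = 6.51×10^-4, f = 0.02054, h_3 = f(L/D)V²/2g = 0.2581 m
Series → Q common, losses add: H = Σh = 59.80 m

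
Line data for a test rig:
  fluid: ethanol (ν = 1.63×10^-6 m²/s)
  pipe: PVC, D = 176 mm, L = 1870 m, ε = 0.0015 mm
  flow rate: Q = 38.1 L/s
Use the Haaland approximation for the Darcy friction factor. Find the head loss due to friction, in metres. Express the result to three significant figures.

V = 4Q/(πD²) = 4·0.0381/(π·0.176²) = 1.566 m/s
Re = VD/ν = 1.566·0.176/1.63×10^-6 = 1.69×10^5 → turbulent
ε/D = 0.0015/176 = 8.52×10^-6
Haaland: f = 0.01606
h_f = f(L/D)V²/(2g) = 0.01606·(1870/0.176)·1.566²/(2·9.81) = 21.33 m

h_f ≈ 21.3 m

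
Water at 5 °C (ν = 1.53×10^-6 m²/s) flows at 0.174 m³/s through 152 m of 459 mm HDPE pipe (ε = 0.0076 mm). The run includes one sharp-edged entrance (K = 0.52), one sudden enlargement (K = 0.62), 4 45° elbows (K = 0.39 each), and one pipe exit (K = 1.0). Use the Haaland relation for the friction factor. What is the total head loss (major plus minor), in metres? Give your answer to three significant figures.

H_L ≈ 0.476 m

V = 4Q/(πD²) = 1.052 m/s; V²/2g = 0.05636 m
Re = 3.15×10^5, ε/D = 1.66×10^-5 → f = 0.01435 (Haaland)
Major: h_f = f(L/D)·V²/2g = 0.01435·331.2·0.05636 = 0.2678 m
Minor: ΣK = 3.70; h_m = ΣK·V²/2g = 0.2085 m
Total H_L = 0.2678 + 0.2085 = 0.4763 m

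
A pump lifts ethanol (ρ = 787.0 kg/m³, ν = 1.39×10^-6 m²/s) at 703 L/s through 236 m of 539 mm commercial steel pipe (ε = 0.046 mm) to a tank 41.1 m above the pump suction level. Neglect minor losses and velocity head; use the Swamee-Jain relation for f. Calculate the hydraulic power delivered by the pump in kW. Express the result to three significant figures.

V = 4Q/(πD²) = 3.081 m/s; Re = 1.19×10^6; ε/D = 8.53×10^-5; f = 0.01308
h_f = f(L/D)V²/2g = 2.772 m
Total head H = z + h_f = 41.1 + 2.772 = 43.87 m
P_hyd = ρgQH = 787.0·9.81·0.703·43.87 = 238.1 kW

P_hyd ≈ 238 kW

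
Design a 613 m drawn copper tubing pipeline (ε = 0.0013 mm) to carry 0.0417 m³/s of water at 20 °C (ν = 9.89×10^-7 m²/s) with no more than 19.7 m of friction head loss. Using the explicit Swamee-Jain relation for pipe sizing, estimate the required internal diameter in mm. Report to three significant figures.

D ≈ 146 mm

Swamee-Jain (Type III): D = 0.66·[ε^1.25·(LQ²/(gh_f))^4.75 + ν·Q^9.4·(L/(gh_f))^5.2]^0.04
LQ²/(gh_f) = 0.005516; L/(gh_f) = 3.172
Term 1 = ε^1.25·(…)^4.75 = 8.22×10^-19; Term 2 = ν·Q^9.4·(…)^5.2 = 4.28×10^-17
D = 0.66·(8.22×10^-19 + 4.28×10^-17)^0.04 = 0.1463 m = 146 mm
Check: V = 2.48 m/s, Re = 3.67×10^5, f = 0.01396, h_f = 18.4 m ≈ 19.7 m ✓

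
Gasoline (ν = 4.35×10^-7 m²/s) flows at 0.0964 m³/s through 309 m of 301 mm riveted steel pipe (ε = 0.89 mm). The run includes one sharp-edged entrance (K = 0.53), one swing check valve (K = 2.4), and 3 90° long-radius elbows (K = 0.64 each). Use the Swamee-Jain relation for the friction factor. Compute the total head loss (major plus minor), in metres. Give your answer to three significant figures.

V = 4Q/(πD²) = 1.355 m/s; V²/2g = 0.09354 m
Re = 9.37×10^5, ε/D = 0.00296 → f = 0.02628 (Swamee-Jain)
Major: h_f = f(L/D)·V²/2g = 0.02628·1027·0.09354 = 2.523 m
Minor: ΣK = 4.85; h_m = ΣK·V²/2g = 0.4537 m
Total H_L = 2.523 + 0.4537 = 2.977 m

H_L ≈ 2.98 m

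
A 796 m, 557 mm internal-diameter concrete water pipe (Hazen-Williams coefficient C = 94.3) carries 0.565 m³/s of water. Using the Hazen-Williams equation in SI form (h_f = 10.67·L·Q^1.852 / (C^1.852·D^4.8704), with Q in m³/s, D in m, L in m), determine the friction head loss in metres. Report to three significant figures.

h_f ≈ 11.2 m

h_f = 10.67·796·0.565^1.852 / (94.3^1.852·0.557^4.8704) = 11.24 m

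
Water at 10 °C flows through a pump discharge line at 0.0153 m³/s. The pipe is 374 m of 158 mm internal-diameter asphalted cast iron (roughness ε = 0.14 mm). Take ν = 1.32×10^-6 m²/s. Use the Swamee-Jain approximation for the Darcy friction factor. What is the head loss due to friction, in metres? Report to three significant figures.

h_f ≈ 1.62 m

V = 4Q/(πD²) = 4·0.0153/(π·0.158²) = 0.7803 m/s
Re = VD/ν = 0.7803·0.158/1.32×10^-6 = 9.34×10^4 → turbulent
ε/D = 0.14/158 = 8.86×10^-4
Swamee-Jain: f = 0.02209
h_f = f(L/D)V²/(2g) = 0.02209·(374/0.158)·0.7803²/(2·9.81) = 1.623 m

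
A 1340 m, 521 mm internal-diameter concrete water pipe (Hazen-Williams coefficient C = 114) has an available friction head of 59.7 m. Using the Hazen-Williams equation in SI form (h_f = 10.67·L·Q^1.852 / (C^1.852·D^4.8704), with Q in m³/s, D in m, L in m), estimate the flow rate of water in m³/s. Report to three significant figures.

Rearranging: Q = [h_f·C^1.852·D^4.8704 / (10.67·L)]^(1/1.852)
Q = [59.7·114^1.852·0.521^4.8704 / (10.67·1340)]^0.540 = 1.065 m³/s

Q ≈ 1.07 m³/s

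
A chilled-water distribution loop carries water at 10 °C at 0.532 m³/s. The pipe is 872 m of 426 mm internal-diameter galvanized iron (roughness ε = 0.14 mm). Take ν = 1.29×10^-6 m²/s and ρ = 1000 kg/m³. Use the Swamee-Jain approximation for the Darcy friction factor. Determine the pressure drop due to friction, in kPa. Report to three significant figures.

V = 4Q/(πD²) = 4·0.532/(π·0.426²) = 3.733 m/s
Re = VD/ν = 3.733·0.426/1.29×10^-6 = 1.23×10^6 → turbulent
ε/D = 0.14/426 = 3.29×10^-4
Swamee-Jain: f = 0.01588
h_f = f(L/D)V²/(2g) = 0.01588·(872/0.426)·3.733²/(2·9.81) = 23.08 m
Δp = ρg·h_f = 1000·9.81·23.08 = 226.4 kPa

Δp ≈ 226 kPa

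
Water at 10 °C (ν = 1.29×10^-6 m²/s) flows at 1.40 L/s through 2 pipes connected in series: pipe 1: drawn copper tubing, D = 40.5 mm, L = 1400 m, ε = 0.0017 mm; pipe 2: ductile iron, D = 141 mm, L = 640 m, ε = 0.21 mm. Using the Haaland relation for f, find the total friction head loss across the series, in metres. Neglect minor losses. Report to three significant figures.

Pipe 1: V = 1.087 m/s, Re = 3.41×10^4, ε/D = 4.20×10^-5, f = 0.02270, h_1 = f(L/D)V²/2g = 47.24 m
Pipe 2: V = 0.08966 m/s, Re = 9800, ε/D = 0.00149, f = 0.03300, h_2 = f(L/D)V²/2g = 0.06137 m
Series → Q common, losses add: H = Σh = 47.30 m

H ≈ 47.3 m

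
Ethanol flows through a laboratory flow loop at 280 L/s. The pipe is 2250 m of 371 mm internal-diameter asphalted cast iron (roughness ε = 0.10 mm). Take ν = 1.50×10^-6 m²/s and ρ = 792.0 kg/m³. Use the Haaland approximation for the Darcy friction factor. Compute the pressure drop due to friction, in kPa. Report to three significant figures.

Δp ≈ 252 kPa

V = 4Q/(πD²) = 4·0.280/(π·0.371²) = 2.590 m/s
Re = VD/ν = 2.590·0.371/1.50×10^-6 = 6.41×10^5 → turbulent
ε/D = 0.10/371 = 2.70×10^-4
Haaland: f = 0.01566
h_f = f(L/D)V²/(2g) = 0.01566·(2250/0.371)·2.590²/(2·9.81) = 32.47 m
Δp = ρg·h_f = 792.0·9.81·32.47 = 252.3 kPa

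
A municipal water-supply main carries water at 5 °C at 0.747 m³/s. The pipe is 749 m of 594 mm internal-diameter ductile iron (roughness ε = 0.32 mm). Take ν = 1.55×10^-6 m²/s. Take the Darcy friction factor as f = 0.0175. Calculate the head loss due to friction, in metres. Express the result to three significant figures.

h_f ≈ 8.17 m

V = 4Q/(πD²) = 4·0.747/(π·0.594²) = 2.696 m/s
h_f = f(L/D)V²/(2g) = 0.01750·(749/0.594)·2.696²/(2·9.81) = 8.172 m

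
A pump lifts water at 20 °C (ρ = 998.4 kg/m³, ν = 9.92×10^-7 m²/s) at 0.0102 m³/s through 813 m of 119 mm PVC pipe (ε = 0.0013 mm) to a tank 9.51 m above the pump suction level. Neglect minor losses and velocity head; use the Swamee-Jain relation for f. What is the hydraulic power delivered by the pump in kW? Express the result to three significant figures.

P_hyd ≈ 1.46 kW

V = 4Q/(πD²) = 0.9171 m/s; Re = 1.10×10^5; ε/D = 1.09×10^-5; f = 0.01758
h_f = f(L/D)V²/2g = 5.149 m
Total head H = z + h_f = 9.51 + 5.149 = 14.66 m
P_hyd = ρgQH = 998.4·9.81·0.0102·14.66 = 1.465 kW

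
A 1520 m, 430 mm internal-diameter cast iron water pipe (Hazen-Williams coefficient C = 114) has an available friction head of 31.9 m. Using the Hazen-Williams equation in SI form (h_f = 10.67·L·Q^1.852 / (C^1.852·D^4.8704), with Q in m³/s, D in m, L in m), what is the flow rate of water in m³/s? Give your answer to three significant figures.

Rearranging: Q = [h_f·C^1.852·D^4.8704 / (10.67·L)]^(1/1.852)
Q = [31.9·114^1.852·0.430^4.8704 / (10.67·1520)]^0.540 = 0.4283 m³/s

Q ≈ 0.428 m³/s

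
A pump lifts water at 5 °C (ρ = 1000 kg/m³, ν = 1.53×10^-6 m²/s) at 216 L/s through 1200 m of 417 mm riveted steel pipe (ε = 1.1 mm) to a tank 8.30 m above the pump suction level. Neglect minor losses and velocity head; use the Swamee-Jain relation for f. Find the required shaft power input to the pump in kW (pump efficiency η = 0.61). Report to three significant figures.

V = 4Q/(πD²) = 1.582 m/s; Re = 4.31×10^5; ε/D = 0.00264; f = 0.02571
h_f = f(L/D)V²/2g = 9.433 m
Total head H = z + h_f = 8.30 + 9.433 = 17.73 m
P_hyd = ρgQH = 1000·9.81·0.216·17.73 = 37.58 kW
P_shaft = P_hyd/η = 37.58/0.61 = 61.60 kW

P_shaft ≈ 61.6 kW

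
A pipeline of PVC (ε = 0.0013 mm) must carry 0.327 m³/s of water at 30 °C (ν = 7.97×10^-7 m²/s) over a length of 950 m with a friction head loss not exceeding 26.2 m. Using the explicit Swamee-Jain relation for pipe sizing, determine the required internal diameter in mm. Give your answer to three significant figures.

D ≈ 325 mm

Swamee-Jain (Type III): D = 0.66·[ε^1.25·(LQ²/(gh_f))^4.75 + ν·Q^9.4·(L/(gh_f))^5.2]^0.04
LQ²/(gh_f) = 0.3952; L/(gh_f) = 3.696
Term 1 = ε^1.25·(…)^4.75 = 5.34×10^-10; Term 2 = ν·Q^9.4·(…)^5.2 = 1.95×10^-8
D = 0.66·(5.34×10^-10 + 1.95×10^-8)^0.04 = 0.3248 m = 325 mm
Check: V = 3.95 m/s, Re = 1.61×10^6, f = 0.01087, h_f = 25.2 m ≈ 26.2 m ✓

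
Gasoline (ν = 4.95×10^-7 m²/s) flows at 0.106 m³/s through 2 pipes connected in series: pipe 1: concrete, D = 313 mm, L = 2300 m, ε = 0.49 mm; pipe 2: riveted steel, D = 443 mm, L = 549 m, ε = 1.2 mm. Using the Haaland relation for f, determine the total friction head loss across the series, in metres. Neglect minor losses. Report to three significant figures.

H ≈ 16.6 m

Pipe 1: V = 1.378 m/s, Re = 8.71×10^5, ε/D = 0.00157, f = 0.02223, h_1 = f(L/D)V²/2g = 15.80 m
Pipe 2: V = 0.6877 m/s, Re = 6.15×10^5, ε/D = 0.00271, f = 0.02569, h_2 = f(L/D)V²/2g = 0.7676 m
Series → Q common, losses add: H = Σh = 16.57 m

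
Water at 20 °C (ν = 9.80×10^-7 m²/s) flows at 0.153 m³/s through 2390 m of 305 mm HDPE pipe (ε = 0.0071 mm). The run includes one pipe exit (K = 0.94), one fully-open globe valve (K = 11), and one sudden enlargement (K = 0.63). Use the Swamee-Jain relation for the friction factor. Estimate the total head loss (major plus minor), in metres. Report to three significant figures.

H_L ≈ 25.4 m

V = 4Q/(πD²) = 2.094 m/s; V²/2g = 0.2235 m
Re = 6.52×10^5, ε/D = 2.33×10^-5 → f = 0.01292 (Swamee-Jain)
Major: h_f = f(L/D)·V²/2g = 0.01292·7836·0.2235 = 22.63 m
Minor: ΣK = 12.6; h_m = ΣK·V²/2g = 2.810 m
Total H_L = 22.63 + 2.810 = 25.43 m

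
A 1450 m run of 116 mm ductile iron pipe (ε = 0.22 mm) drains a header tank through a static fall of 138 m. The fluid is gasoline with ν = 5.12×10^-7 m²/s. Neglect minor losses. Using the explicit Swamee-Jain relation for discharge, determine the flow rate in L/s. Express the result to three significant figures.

Q ≈ 32.2 L/s

Swamee-Jain (Type II): Q = -0.965·√(gD⁵h_f/L)·ln[ε/(3.7D) + √(3.17ν²L/(gD³h_f))]
√(gD⁵h_f/L) = √(9.81·0.116⁵·138/1450) = 0.004428
ε/(3.7D) = 5.13×10^-4; √(3.17ν²L/(gD³h_f)) = 2.39×10^-5
Q = -0.965·0.004428·ln(5.365×10^-4) = 0.03218 m³/s
Check: V = 3.04 m/s, Re = 6.90×10^5, f = 0.02347, h_f = 139 m ≈ 138 m ✓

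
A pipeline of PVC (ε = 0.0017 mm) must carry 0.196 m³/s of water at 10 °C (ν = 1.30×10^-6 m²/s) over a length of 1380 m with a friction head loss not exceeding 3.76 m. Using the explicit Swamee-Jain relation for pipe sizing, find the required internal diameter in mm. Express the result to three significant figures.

Swamee-Jain (Type III): D = 0.66·[ε^1.25·(LQ²/(gh_f))^4.75 + ν·Q^9.4·(L/(gh_f))^5.2]^0.04
LQ²/(gh_f) = 1.437; L/(gh_f) = 37.41
Term 1 = ε^1.25·(…)^4.75 = 3.44×10^-7; Term 2 = ν·Q^9.4·(…)^5.2 = 4.37×10^-5
D = 0.66·(3.44×10^-7 + 4.37×10^-5)^0.04 = 0.4419 m = 442 mm
Check: V = 1.28 m/s, Re = 4.34×10^5, f = 0.01348, h_f = 3.51 m ≈ 3.76 m ✓

D ≈ 442 mm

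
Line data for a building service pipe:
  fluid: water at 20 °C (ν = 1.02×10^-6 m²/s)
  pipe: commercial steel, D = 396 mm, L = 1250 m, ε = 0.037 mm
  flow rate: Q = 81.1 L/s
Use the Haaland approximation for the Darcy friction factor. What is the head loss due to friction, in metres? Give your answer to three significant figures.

V = 4Q/(πD²) = 4·0.0811/(π·0.396²) = 0.6585 m/s
Re = VD/ν = 0.6585·0.396/1.02×10^-6 = 2.56×10^5 → turbulent
ε/D = 0.037/396 = 9.34×10^-5
Haaland: f = 0.01553
h_f = f(L/D)V²/(2g) = 0.01553·(1250/0.396)·0.6585²/(2·9.81) = 1.084 m

h_f ≈ 1.08 m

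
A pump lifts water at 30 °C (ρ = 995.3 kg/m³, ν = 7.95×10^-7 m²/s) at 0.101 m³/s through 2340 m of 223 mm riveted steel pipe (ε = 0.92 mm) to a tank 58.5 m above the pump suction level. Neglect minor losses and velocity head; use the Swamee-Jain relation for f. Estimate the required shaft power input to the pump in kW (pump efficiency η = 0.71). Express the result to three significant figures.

P_shaft ≈ 225 kW

V = 4Q/(πD²) = 2.586 m/s; Re = 7.25×10^5; ε/D = 0.00413; f = 0.02890
h_f = f(L/D)V²/2g = 103.4 m
Total head H = z + h_f = 58.5 + 103.4 = 161.9 m
P_hyd = ρgQH = 995.3·9.81·0.101·161.9 = 159.6 kW
P_shaft = P_hyd/η = 159.6/0.71 = 224.8 kW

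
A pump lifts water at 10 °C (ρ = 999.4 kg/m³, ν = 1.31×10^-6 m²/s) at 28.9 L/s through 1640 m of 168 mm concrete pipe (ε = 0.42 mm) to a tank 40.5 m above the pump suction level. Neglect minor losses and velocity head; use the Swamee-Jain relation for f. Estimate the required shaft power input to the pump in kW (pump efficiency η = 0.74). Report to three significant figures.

P_shaft ≈ 23.9 kW

V = 4Q/(πD²) = 1.304 m/s; Re = 1.67×10^5; ε/D = 0.00250; f = 0.02597
h_f = f(L/D)V²/2g = 21.97 m
Total head H = z + h_f = 40.5 + 21.97 = 62.47 m
P_hyd = ρgQH = 999.4·9.81·0.0289·62.47 = 17.70 kW
P_shaft = P_hyd/η = 17.70/0.74 = 23.92 kW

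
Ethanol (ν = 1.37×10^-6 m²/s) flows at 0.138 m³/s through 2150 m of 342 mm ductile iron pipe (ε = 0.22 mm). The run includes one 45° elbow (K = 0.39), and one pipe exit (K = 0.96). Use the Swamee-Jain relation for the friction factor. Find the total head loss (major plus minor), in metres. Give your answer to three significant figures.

V = 4Q/(πD²) = 1.502 m/s; V²/2g = 0.1150 m
Re = 3.75×10^5, ε/D = 6.43×10^-4 → f = 0.01887 (Swamee-Jain)
Major: h_f = f(L/D)·V²/2g = 0.01887·6287·0.1150 = 13.64 m
Minor: ΣK = 1.35; h_m = ΣK·V²/2g = 0.1553 m
Total H_L = 13.64 + 0.1553 = 13.80 m

H_L ≈ 13.8 m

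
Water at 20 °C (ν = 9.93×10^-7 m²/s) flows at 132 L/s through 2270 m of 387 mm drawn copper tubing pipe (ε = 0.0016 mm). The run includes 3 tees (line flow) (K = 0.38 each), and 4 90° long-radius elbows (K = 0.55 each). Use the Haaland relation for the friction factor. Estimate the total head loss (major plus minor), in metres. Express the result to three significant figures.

V = 4Q/(πD²) = 1.122 m/s; V²/2g = 0.06418 m
Re = 4.37×10^5, ε/D = 4.13×10^-6 → f = 0.01342 (Haaland)
Major: h_f = f(L/D)·V²/2g = 0.01342·5866·0.06418 = 5.053 m
Minor: ΣK = 3.34; h_m = ΣK·V²/2g = 0.2144 m
Total H_L = 5.053 + 0.2144 = 5.268 m

H_L ≈ 5.27 m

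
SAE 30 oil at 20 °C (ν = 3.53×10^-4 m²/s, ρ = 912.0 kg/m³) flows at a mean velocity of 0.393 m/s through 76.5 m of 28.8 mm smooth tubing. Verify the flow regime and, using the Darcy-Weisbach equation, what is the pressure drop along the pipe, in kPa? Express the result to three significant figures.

Re = VD/ν = 0.393·0.02880/3.53×10^-4 = 32.1 → laminar (Re < 2300)
f = 64/Re = 1.996
h_f = f(L/D)V²/(2g) = 1.996·(76.5/0.02880)·0.393²/(2·9.81) = 41.74 m
Δp = ρg·h_f = 912.0·9.81·41.74 = 373.4 kPa

Δp ≈ 373 kPa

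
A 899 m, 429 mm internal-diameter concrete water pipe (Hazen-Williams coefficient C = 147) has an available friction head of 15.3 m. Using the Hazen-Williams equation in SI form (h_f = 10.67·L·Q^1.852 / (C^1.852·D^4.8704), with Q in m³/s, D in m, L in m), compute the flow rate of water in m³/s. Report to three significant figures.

Rearranging: Q = [h_f·C^1.852·D^4.8704 / (10.67·L)]^(1/1.852)
Q = [15.3·147^1.852·0.429^4.8704 / (10.67·899)]^0.540 = 0.4902 m³/s

Q ≈ 0.490 m³/s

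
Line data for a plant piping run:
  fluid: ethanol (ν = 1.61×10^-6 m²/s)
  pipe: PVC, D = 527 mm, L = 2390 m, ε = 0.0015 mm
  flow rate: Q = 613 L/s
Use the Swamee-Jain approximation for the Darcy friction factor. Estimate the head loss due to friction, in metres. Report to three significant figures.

V = 4Q/(πD²) = 4·0.613/(π·0.527²) = 2.810 m/s
Re = VD/ν = 2.810·0.527/1.61×10^-6 = 9.20×10^5 → turbulent
ε/D = 0.0015/527 = 2.85×10^-6
Swamee-Jain: f = 0.01184
h_f = f(L/D)V²/(2g) = 0.01184·(2390/0.527)·2.810²/(2·9.81) = 21.61 m

h_f ≈ 21.6 m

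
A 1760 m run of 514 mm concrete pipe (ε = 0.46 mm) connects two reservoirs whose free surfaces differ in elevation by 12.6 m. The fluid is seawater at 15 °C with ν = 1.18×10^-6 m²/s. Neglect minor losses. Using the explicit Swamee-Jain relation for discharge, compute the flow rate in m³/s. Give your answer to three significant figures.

Q ≈ 0.399 m³/s

Swamee-Jain (Type II): Q = -0.965·√(gD⁵h_f/L)·ln[ε/(3.7D) + √(3.17ν²L/(gD³h_f))]
√(gD⁵h_f/L) = √(9.81·0.514⁵·12.6/1760) = 0.05020
ε/(3.7D) = 2.42×10^-4; √(3.17ν²L/(gD³h_f)) = 2.15×10^-5
Q = -0.965·0.05020·ln(2.634×10^-4) = 0.3992 m³/s
Check: V = 1.92 m/s, Re = 8.38×10^5, f = 0.01961, h_f = 12.7 m ≈ 12.6 m ✓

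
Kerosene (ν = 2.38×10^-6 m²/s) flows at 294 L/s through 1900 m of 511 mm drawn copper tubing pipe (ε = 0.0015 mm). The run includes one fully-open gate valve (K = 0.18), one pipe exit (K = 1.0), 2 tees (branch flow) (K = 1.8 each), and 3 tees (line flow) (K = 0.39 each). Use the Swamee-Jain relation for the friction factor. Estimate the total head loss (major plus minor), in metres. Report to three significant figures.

H_L ≈ 6.21 m

V = 4Q/(πD²) = 1.434 m/s; V²/2g = 0.1047 m
Re = 3.08×10^5, ε/D = 2.94×10^-6 → f = 0.01434 (Swamee-Jain)
Major: h_f = f(L/D)·V²/2g = 0.01434·3718·0.1047 = 5.585 m
Minor: ΣK = 5.95; h_m = ΣK·V²/2g = 0.6232 m
Total H_L = 5.585 + 0.6232 = 6.208 m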